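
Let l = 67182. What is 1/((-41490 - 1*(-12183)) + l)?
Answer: 1/37875 ≈ 2.6403e-5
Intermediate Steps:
1/((-41490 - 1*(-12183)) + l) = 1/((-41490 - 1*(-12183)) + 67182) = 1/((-41490 + 12183) + 67182) = 1/(-29307 + 67182) = 1/37875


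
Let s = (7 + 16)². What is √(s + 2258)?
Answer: √2787 ≈ 52.792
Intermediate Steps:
s = 529 (s = 23² = 529)
√(s + 2258) = √(529 + 2258) = √2787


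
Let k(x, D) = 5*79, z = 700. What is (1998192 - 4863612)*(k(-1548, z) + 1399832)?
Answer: -4012238450340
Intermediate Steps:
k(x, D) = 395
(1998192 - 4863612)*(k(-1548, z) + 1399832) = (1998192 - 4863612)*(395 + 1399832) = -2865420*1400227 = -4012238450340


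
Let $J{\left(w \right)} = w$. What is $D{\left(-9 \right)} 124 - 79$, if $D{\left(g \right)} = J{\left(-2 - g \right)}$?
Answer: $789$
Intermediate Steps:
$D{\left(g \right)} = -2 - g$
$D{\left(-9 \right)} 124 - 79 = \left(-2 - -9\right) 124 - 79 = \left(-2 + 9\right) 124 - 79 = 7 \cdot 124 - 79 = 868 - 79 = 789$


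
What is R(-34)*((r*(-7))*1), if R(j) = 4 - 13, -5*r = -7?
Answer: 441/5 ≈ 88.200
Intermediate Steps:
r = 7/5 (r = -1/5*(-7) = 7/5 ≈ 1.4000)
R(j) = -9
R(-34)*((r*(-7))*1) = -9*(7/5)*(-7) = -(-441)/5 = -9*(-49/5) = 441/5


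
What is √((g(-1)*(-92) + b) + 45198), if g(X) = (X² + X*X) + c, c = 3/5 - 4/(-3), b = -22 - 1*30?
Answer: √10076430/15 ≈ 211.62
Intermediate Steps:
b = -52 (b = -22 - 30 = -52)
c = 29/15 (c = 3*(⅕) - 4*(-⅓) = ⅗ + 4/3 = 29/15 ≈ 1.9333)
g(X) = 29/15 + 2*X² (g(X) = (X² + X*X) + 29/15 = (X² + X²) + 29/15 = 2*X² + 29/15 = 29/15 + 2*X²)
√((g(-1)*(-92) + b) + 45198) = √(((29/15 + 2*(-1)²)*(-92) - 52) + 45198) = √(((29/15 + 2*1)*(-92) - 52) + 45198) = √(((29/15 + 2)*(-92) - 52) + 45198) = √(((59/15)*(-92) - 52) + 45198) = √((-5428/15 - 52) + 45198) = √(-6208/15 + 45198) = √(671762/15) = √10076430/15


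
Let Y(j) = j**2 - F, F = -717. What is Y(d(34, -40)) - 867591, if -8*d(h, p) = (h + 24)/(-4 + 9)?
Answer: -346748759/400 ≈ -8.6687e+5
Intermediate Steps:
d(h, p) = -3/5 - h/40 (d(h, p) = -(h + 24)/(8*(-4 + 9)) = -(24 + h)/(8*5) = -(24/5 + h/5)/8 = -3/5 - h/40)
Y(j) = 717 + j**2 (Y(j) = j**2 - 1*(-717) = j**2 + 717 = 717 + j**2)
Y(d(34, -40)) - 867591 = (717 + (-3/5 - 1/40*34)**2) - 867591 = (717 + (-3/5 - 17/20)**2) - 867591 = (717 + (-29/20)**2) - 867591 = (717 + 841/400) - 867591 = 287641/400 - 867591 = -346748759/400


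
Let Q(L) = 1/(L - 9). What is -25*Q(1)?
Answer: 25/8 ≈ 3.1250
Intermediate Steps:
Q(L) = 1/(-9 + L)
-25*Q(1) = -25/(-9 + 1) = -25/(-8) = -25*(-⅛) = 25/8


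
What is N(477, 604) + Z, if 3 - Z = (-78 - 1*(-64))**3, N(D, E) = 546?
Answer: 3293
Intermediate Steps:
Z = 2747 (Z = 3 - (-78 - 1*(-64))**3 = 3 - (-78 + 64)**3 = 3 - 1*(-14)**3 = 3 - 1*(-2744) = 3 + 2744 = 2747)
N(477, 604) + Z = 546 + 2747 = 3293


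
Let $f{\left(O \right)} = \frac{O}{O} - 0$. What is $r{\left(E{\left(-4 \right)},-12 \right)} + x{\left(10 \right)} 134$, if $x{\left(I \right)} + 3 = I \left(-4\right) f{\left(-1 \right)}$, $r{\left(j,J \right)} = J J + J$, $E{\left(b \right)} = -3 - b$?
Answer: $-5630$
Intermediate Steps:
$f{\left(O \right)} = 1$ ($f{\left(O \right)} = 1 + 0 = 1$)
$r{\left(j,J \right)} = J + J^{2}$ ($r{\left(j,J \right)} = J^{2} + J = J + J^{2}$)
$x{\left(I \right)} = -3 - 4 I$ ($x{\left(I \right)} = -3 + I \left(-4\right) 1 = -3 + - 4 I 1 = -3 - 4 I$)
$r{\left(E{\left(-4 \right)},-12 \right)} + x{\left(10 \right)} 134 = - 12 \left(1 - 12\right) + \left(-3 - 40\right) 134 = \left(-12\right) \left(-11\right) + \left(-3 - 40\right) 134 = 132 - 5762 = -5630$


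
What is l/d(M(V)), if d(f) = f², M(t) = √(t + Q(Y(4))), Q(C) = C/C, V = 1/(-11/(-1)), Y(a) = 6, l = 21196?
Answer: 58289/3 ≈ 19430.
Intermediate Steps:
V = 1/11 (V = 1/(-11*(-1)) = 1/11 ≈ 0.090909)
Q(C) = 1
M(t) = √(1 + t) (M(t) = √(t + 1) = √(1 + t))
l/d(M(V)) = 21196/((√(1 + 1/11))²) = 21196/((√(12/11))²) = 21196/((2*√33/11)²) = 21196/(12/11) = 21196*(11/12) = 58289/3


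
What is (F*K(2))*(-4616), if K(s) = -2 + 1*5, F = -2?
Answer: 27696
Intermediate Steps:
K(s) = 3 (K(s) = -2 + 5 = 3)
(F*K(2))*(-4616) = -2*3*(-4616) = -6*(-4616) = 27696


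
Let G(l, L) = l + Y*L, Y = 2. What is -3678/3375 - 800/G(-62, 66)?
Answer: -98582/7875 ≈ -12.518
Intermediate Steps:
G(l, L) = l + 2*L
-3678/3375 - 800/G(-62, 66) = -3678/3375 - 800/(-62 + 2*66) = -3678*1/3375 - 800/(-62 + 132) = -1226/1125 - 800/70 = -1226/1125 - 800*1/70 = -1226/1125 - 80/7 = -98582/7875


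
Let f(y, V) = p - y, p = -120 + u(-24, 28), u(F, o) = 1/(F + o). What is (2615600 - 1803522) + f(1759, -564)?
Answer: 3240797/4 ≈ 8.1020e+5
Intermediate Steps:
p = -479/4 (p = -120 + 1/(-24 + 28) = -120 + 1/4 = -479/4 ≈ -119.75)
f(y, V) = -479/4 - y
(2615600 - 1803522) + f(1759, -564) = (2615600 - 1803522) + (-479/4 - 1*1759) = 812078 + (-479/4 - 1759) = 812078 - 7515/4 = 3240797/4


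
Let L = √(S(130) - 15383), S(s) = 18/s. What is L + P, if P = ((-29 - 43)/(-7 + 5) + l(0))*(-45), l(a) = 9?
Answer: -2025 + I*√64992590/65 ≈ -2025.0 + 124.03*I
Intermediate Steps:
L = I*√64992590/65 (L = √(18/130 - 15383) = √(18*(1/130) - 15383) = √(9/65 - 15383) = √(-999886/65) = I*√64992590/65 ≈ 124.03*I)
P = -2025 (P = ((-29 - 43)/(-7 + 5) + 9)*(-45) = (-72/(-2) + 9)*(-45) = (-72*(-½) + 9)*(-45) = (36 + 9)*(-45) = 45*(-45) = -2025)
L + P = I*√64992590/65 - 2025 = -2025 + I*√64992590/65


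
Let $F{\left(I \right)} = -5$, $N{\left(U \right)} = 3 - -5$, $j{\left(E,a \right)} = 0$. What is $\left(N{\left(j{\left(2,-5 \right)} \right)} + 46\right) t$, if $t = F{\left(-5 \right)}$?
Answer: $-270$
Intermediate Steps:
$N{\left(U \right)} = 8$ ($N{\left(U \right)} = 3 + 5 = 8$)
$t = -5$
$\left(N{\left(j{\left(2,-5 \right)} \right)} + 46\right) t = \left(8 + 46\right) \left(-5\right) = 54 \left(-5\right) = -270$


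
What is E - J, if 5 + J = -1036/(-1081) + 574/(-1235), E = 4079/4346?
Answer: 31592052079/5802062110 ≈ 5.4450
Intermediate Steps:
E = 4079/4346 (E = 4079*(1/4346) = 4079/4346 ≈ 0.93856)
J = -6016209/1335035 (J = -5 + (-1036/(-1081) + 574/(-1235)) = -5 + (-1036*(-1/1081) + 574*(-1/1235)) = -5 + (1036/1081 - 574/1235) = -5 + 658966/1335035 = -6016209/1335035 ≈ -4.5064)
E - J = 4079/4346 - 1*(-6016209/1335035) = 4079/4346 + 6016209/1335035 = 31592052079/5802062110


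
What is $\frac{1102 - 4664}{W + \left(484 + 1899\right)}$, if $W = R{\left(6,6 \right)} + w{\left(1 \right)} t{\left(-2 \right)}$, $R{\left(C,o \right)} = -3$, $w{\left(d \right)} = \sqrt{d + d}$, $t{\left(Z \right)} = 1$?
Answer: $- \frac{4238780}{2832199} + \frac{1781 \sqrt{2}}{2832199} \approx -1.4958$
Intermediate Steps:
$w{\left(d \right)} = \sqrt{2} \sqrt{d}$ ($w{\left(d \right)} = \sqrt{2 d} = \sqrt{2} \sqrt{d}$)
$W = -3 + \sqrt{2}$ ($W = -3 + \sqrt{2} \sqrt{1} \cdot 1 = -3 + \sqrt{2} \cdot 1 \cdot 1 = -3 + \sqrt{2} \cdot 1 = -3 + \sqrt{2} \approx -1.5858$)
$\frac{1102 - 4664}{W + \left(484 + 1899\right)} = \frac{1102 - 4664}{\left(-3 + \sqrt{2}\right) + \left(484 + 1899\right)} = \frac{1102 - 4664}{\left(-3 + \sqrt{2}\right) + 2383} = - \frac{3562}{2380 + \sqrt{2}}$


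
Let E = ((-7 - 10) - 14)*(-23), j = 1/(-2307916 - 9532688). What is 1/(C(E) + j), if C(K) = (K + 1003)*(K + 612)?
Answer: 11840604/26921981314799 ≈ 4.3981e-7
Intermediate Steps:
j = -1/11840604 (j = 1/(-11840604) = -1/11840604 ≈ -8.4455e-8)
E = 713 (E = (-17 - 14)*(-23) = -31*(-23) = 713)
C(K) = (612 + K)*(1003 + K) (C(K) = (1003 + K)*(612 + K) = (612 + K)*(1003 + K))
1/(C(E) + j) = 1/((613836 + 713² + 1615*713) - 1/11840604) = 1/((613836 + 508369 + 1151495) - 1/11840604) = 1/(2273700 - 1/11840604) = 1/(26921981314799/11840604) = 11840604/26921981314799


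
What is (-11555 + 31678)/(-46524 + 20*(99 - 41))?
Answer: -20123/45364 ≈ -0.44359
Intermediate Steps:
(-11555 + 31678)/(-46524 + 20*(99 - 41)) = 20123/(-46524 + 20*58) = 20123/(-46524 + 1160) = 20123/(-45364) = 20123*(-1/45364) = -20123/45364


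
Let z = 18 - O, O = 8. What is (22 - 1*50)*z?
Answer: -280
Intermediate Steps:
z = 10 (z = 18 - 1*8 = 18 - 8 = 10)
(22 - 1*50)*z = (22 - 1*50)*10 = (22 - 50)*10 = -28*10 = -280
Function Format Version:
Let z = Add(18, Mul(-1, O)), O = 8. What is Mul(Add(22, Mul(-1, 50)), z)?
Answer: -280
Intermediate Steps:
z = 10 (z = Add(18, Mul(-1, 8)) = Add(18, -8) = 10)
Mul(Add(22, Mul(-1, 50)), z) = Mul(Add(22, Mul(-1, 50)), 10) = Mul(Add(22, -50), 10) = Mul(-28, 10) = -280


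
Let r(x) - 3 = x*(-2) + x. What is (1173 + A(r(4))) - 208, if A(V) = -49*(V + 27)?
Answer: -309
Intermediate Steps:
r(x) = 3 - x (r(x) = 3 + (x*(-2) + x) = 3 + (-2*x + x) = 3 - x)
A(V) = -1323 - 49*V (A(V) = -49*(27 + V) = -1323 - 49*V)
(1173 + A(r(4))) - 208 = (1173 + (-1323 - 49*(3 - 1*4))) - 208 = (1173 + (-1323 - 49*(3 - 4))) - 208 = (1173 + (-1323 - 49*(-1))) - 208 = (1173 + (-1323 + 49)) - 208 = (1173 - 1274) - 208 = -101 - 208 = -309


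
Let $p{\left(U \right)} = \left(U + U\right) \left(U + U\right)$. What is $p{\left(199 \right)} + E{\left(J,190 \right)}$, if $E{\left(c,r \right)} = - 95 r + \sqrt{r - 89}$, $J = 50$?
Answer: $140354 + \sqrt{101} \approx 1.4036 \cdot 10^{5}$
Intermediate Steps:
$p{\left(U \right)} = 4 U^{2}$ ($p{\left(U \right)} = 2 U 2 U = 4 U^{2}$)
$E{\left(c,r \right)} = \sqrt{-89 + r} - 95 r$ ($E{\left(c,r \right)} = - 95 r + \sqrt{-89 + r} = \sqrt{-89 + r} - 95 r$)
$p{\left(199 \right)} + E{\left(J,190 \right)} = 4 \cdot 199^{2} + \left(\sqrt{-89 + 190} - 18050\right) = 4 \cdot 39601 - \left(18050 - \sqrt{101}\right) = 158404 - \left(18050 - \sqrt{101}\right) = 140354 + \sqrt{101}$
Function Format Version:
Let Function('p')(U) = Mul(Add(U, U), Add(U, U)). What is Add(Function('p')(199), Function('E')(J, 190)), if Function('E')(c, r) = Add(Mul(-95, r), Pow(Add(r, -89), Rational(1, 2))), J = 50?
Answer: Add(140354, Pow(101, Rational(1, 2))) ≈ 1.4036e+5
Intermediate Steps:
Function('p')(U) = Mul(4, Pow(U, 2)) (Function('p')(U) = Mul(Mul(2, U), Mul(2, U)) = Mul(4, Pow(U, 2)))
Function('E')(c, r) = Add(Pow(Add(-89, r), Rational(1, 2)), Mul(-95, r)) (Function('E')(c, r) = Add(Mul(-95, r), Pow(Add(-89, r), Rational(1, 2))) = Add(Pow(Add(-89, r), Rational(1, 2)), Mul(-95, r)))
Add(Function('p')(199), Function('E')(J, 190)) = Add(Mul(4, Pow(199, 2)), Add(Pow(Add(-89, 190), Rational(1, 2)), Mul(-95, 190))) = Add(Mul(4, 39601), Add(Pow(101, Rational(1, 2)), -18050)) = Add(158404, Add(-18050, Pow(101, Rational(1, 2)))) = Add(140354, Pow(101, Rational(1, 2)))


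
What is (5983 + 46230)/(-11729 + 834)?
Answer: -52213/10895 ≈ -4.7924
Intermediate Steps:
(5983 + 46230)/(-11729 + 834) = 52213/(-10895) = 52213*(-1/10895) = -52213/10895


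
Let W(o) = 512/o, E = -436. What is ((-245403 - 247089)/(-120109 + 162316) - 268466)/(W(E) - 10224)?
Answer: 18714370121/712750888 ≈ 26.257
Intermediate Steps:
((-245403 - 247089)/(-120109 + 162316) - 268466)/(W(E) - 10224) = ((-245403 - 247089)/(-120109 + 162316) - 268466)/(512/(-436) - 10224) = (-492492/42207 - 268466)/(512*(-1/436) - 10224) = (-492492*1/42207 - 268466)/(-128/109 - 10224) = (-14924/1279 - 268466)/(-1114544/109) = -343382938/1279*(-109/1114544) = 18714370121/712750888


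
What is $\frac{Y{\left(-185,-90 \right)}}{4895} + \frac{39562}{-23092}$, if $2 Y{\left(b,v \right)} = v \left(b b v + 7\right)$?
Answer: $\frac{320061005503}{11303534} \approx 28315.0$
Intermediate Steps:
$Y{\left(b,v \right)} = \frac{v \left(7 + v b^{2}\right)}{2}$ ($Y{\left(b,v \right)} = \frac{v \left(b b v + 7\right)}{2} = \frac{v \left(b^{2} v + 7\right)}{2} = \frac{v \left(v b^{2} + 7\right)}{2} = \frac{v \left(7 + v b^{2}\right)}{2}$)
$\frac{Y{\left(-185,-90 \right)}}{4895} + \frac{39562}{-23092} = \frac{\frac{1}{2} \left(-90\right) \left(7 - 90 \left(-185\right)^{2}\right)}{4895} + \frac{39562}{-23092} = \frac{1}{2} \left(-90\right) \left(7 - 3080250\right) \frac{1}{4895} + 39562 \left(- \frac{1}{23092}\right) = \frac{1}{2} \left(-90\right) \left(7 - 3080250\right) \frac{1}{4895} - \frac{19781}{11546} = \frac{1}{2} \left(-90\right) \left(-3080243\right) \frac{1}{4895} - \frac{19781}{11546} = 138610935 \cdot \frac{1}{4895} - \frac{19781}{11546} = \frac{27722187}{979} - \frac{19781}{11546} = \frac{320061005503}{11303534}$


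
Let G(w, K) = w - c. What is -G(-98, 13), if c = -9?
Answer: 89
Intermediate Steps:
G(w, K) = 9 + w (G(w, K) = w - 1*(-9) = w + 9 = 9 + w)
-G(-98, 13) = -(9 - 98) = -1*(-89) = 89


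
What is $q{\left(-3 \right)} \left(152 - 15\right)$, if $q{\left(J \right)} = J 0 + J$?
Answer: $-411$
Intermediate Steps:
$q{\left(J \right)} = J$ ($q{\left(J \right)} = 0 + J = J$)
$q{\left(-3 \right)} \left(152 - 15\right) = - 3 \left(152 - 15\right) = \left(-3\right) 137 = -411$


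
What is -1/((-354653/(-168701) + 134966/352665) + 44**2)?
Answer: -4576533705/8871541760527 ≈ -0.00051587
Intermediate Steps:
-1/((-354653/(-168701) + 134966/352665) + 44**2) = -1/((-354653*(-1/168701) + 134966*(1/352665)) + 1936) = -1/((27281/12977 + 134966/352665) + 1936) = -1/(11372507647/4576533705 + 1936) = -1/8871541760527/4576533705 = -1*4576533705/8871541760527 = -4576533705/8871541760527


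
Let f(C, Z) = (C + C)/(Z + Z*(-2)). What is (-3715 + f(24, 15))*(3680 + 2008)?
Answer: -105745608/5 ≈ -2.1149e+7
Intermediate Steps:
f(C, Z) = -2*C/Z (f(C, Z) = (2*C)/(Z - 2*Z) = (2*C)/((-Z)) = (2*C)*(-1/Z) = -2*C/Z)
(-3715 + f(24, 15))*(3680 + 2008) = (-3715 - 2*24/15)*(3680 + 2008) = (-3715 - 2*24*1/15)*5688 = (-3715 - 16/5)*5688 = -18591/5*5688 = -105745608/5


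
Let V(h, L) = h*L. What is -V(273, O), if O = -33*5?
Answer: 45045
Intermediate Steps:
O = -165
V(h, L) = L*h
-V(273, O) = -(-165)*273 = -1*(-45045) = 45045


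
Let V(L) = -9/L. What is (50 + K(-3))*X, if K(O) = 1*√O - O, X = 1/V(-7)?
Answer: 371/9 + 7*I*√3/9 ≈ 41.222 + 1.3472*I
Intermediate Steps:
X = 7/9 (X = 1/(-9/(-7)) = 1/(-9*(-⅐)) = 1/(9/7) = 7/9 ≈ 0.77778)
K(O) = √O - O
(50 + K(-3))*X = (50 + (√(-3) - 1*(-3)))*(7/9) = (50 + (I*√3 + 3))*(7/9) = (50 + (3 + I*√3))*(7/9) = (53 + I*√3)*(7/9) = 371/9 + 7*I*√3/9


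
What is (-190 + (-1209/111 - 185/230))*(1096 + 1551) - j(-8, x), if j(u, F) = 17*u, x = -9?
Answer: -908449217/1702 ≈ -5.3375e+5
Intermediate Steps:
(-190 + (-1209/111 - 185/230))*(1096 + 1551) - j(-8, x) = (-190 + (-1209/111 - 185/230))*(1096 + 1551) - 17*(-8) = (-190 + (-1209*1/111 - 185*1/230))*2647 - 1*(-136) = (-190 + (-403/37 - 37/46))*2647 + 136 = (-190 - 19907/1702)*2647 + 136 = -343287/1702*2647 + 136 = -908680689/1702 + 136 = -908449217/1702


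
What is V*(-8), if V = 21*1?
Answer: -168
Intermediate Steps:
V = 21
V*(-8) = 21*(-8) = -168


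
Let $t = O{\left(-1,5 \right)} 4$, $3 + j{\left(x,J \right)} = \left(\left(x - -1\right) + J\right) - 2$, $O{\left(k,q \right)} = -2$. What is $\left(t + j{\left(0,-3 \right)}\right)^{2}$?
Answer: $225$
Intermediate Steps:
$j{\left(x,J \right)} = -4 + J + x$ ($j{\left(x,J \right)} = -3 - \left(1 - J - x\right) = -3 + \left(-1 + J + x\right) = -4 + J + x$)
$t = -8$ ($t = \left(-2\right) 4 = -8$)
$\left(t + j{\left(0,-3 \right)}\right)^{2} = \left(-8 - 7\right)^{2} = \left(-15\right)^{2} = 225$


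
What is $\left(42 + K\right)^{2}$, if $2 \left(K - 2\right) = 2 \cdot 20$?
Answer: $4096$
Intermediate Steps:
$K = 22$ ($K = 2 + \frac{2 \cdot 20}{2} = 2 + \frac{1}{2} \cdot 40 = 2 + 20 = 22$)
$\left(42 + K\right)^{2} = \left(42 + 22\right)^{2} = 64^{2} = 4096$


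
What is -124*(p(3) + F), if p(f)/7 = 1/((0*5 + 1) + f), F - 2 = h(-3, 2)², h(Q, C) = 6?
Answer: -4929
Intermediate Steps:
F = 38 (F = 2 + 6² = 2 + 36 = 38)
p(f) = 7/(1 + f) (p(f) = 7/((0*5 + 1) + f) = 7/((0 + 1) + f) = 7/(1 + f))
-124*(p(3) + F) = -124*(7/(1 + 3) + 38) = -124*(7/4 + 38) = -124*159/4 = -4929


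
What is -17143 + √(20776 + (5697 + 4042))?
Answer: -17143 + √30515 ≈ -16968.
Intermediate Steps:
-17143 + √(20776 + (5697 + 4042)) = -17143 + √(20776 + 9739) = -17143 + √30515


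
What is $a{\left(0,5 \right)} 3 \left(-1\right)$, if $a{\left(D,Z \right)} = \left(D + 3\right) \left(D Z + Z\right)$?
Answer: $-45$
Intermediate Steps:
$a{\left(D,Z \right)} = \left(3 + D\right) \left(Z + D Z\right)$
$a{\left(0,5 \right)} 3 \left(-1\right) = 5 \left(3 + 0^{2} + 4 \cdot 0\right) 3 \left(-1\right) = 5 \left(3 + 0 + 0\right) 3 \left(-1\right) = 5 \cdot 3 \cdot 3 \left(-1\right) = 15 \cdot 3 \left(-1\right) = 45 \left(-1\right) = -45$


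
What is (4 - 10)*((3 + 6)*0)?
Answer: 0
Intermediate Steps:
(4 - 10)*((3 + 6)*0) = -54*0 = -6*0 = 0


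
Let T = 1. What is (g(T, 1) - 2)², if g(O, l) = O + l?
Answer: 0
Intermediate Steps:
(g(T, 1) - 2)² = ((1 + 1) - 2)² = (2 - 2)² = 0² = 0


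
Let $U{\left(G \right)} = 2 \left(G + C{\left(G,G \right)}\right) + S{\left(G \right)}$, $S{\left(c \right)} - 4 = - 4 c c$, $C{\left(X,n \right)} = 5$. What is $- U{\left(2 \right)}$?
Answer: $-2$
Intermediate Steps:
$S{\left(c \right)} = 4 - 4 c^{2}$ ($S{\left(c \right)} = 4 + - 4 c c = 4 - 4 c^{2}$)
$U{\left(G \right)} = 14 - 4 G^{2} + 2 G$ ($U{\left(G \right)} = 2 \left(G + 5\right) - \left(-4 + 4 G^{2}\right) = 2 \left(5 + G\right) - \left(-4 + 4 G^{2}\right) = \left(10 + 2 G\right) - \left(-4 + 4 G^{2}\right) = 14 - 4 G^{2} + 2 G$)
$- U{\left(2 \right)} = - (14 - 4 \cdot 2^{2} + 2 \cdot 2) = - (14 - 16 + 4) = \left(-1\right) 2 = -2$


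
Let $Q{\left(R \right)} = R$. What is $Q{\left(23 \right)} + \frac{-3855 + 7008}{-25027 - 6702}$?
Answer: $\frac{726614}{31729} \approx 22.901$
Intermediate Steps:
$Q{\left(23 \right)} + \frac{-3855 + 7008}{-25027 - 6702} = 23 + \frac{-3855 + 7008}{-25027 - 6702} = 23 + \frac{3153}{-31729} = 23 + 3153 \left(- \frac{1}{31729}\right) = 23 - \frac{3153}{31729} = \frac{726614}{31729}$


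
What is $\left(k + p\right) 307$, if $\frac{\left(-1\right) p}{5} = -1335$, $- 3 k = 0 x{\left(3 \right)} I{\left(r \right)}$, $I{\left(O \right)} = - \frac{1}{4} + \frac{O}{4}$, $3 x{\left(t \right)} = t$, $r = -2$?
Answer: $2049225$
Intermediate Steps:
$x{\left(t \right)} = \frac{t}{3}$
$I{\left(O \right)} = - \frac{1}{4} + \frac{O}{4}$ ($I{\left(O \right)} = \left(-1\right) \frac{1}{4} + O \frac{1}{4} = - \frac{1}{4} + \frac{O}{4}$)
$k = 0$ ($k = - \frac{0 \cdot \frac{1}{3} \cdot 3 \left(- \frac{1}{4} + \frac{1}{4} \left(-2\right)\right)}{3} = - \frac{0 \cdot 1 \left(- \frac{1}{4} - \frac{1}{2}\right)}{3} = - \frac{0 \left(- \frac{3}{4}\right)}{3} = \left(- \frac{1}{3}\right) 0 = 0$)
$p = 6675$ ($p = \left(-5\right) \left(-1335\right) = 6675$)
$\left(k + p\right) 307 = \left(0 + 6675\right) 307 = 6675 \cdot 307 = 2049225$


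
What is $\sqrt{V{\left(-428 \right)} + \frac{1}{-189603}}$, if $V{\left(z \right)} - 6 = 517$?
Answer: $\frac{304 \sqrt{22604891}}{63201} \approx 22.869$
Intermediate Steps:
$V{\left(z \right)} = 523$ ($V{\left(z \right)} = 6 + 517 = 523$)
$\sqrt{V{\left(-428 \right)} + \frac{1}{-189603}} = \sqrt{523 + \frac{1}{-189603}} = \sqrt{523 - \frac{1}{189603}} = \sqrt{\frac{99162368}{189603}} = \frac{304 \sqrt{22604891}}{63201}$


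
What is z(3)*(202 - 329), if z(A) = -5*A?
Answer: 1905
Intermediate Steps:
z(3)*(202 - 329) = (-5*3)*(202 - 329) = -15*(-127) = 1905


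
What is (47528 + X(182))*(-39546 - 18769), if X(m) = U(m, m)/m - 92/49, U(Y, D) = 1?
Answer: -3530873356405/1274 ≈ -2.7715e+9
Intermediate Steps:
X(m) = -92/49 + 1/m (X(m) = 1/m - 92/49 = -92/49 + 1/m)
(47528 + X(182))*(-39546 - 18769) = (47528 + (-92/49 + 1/182))*(-39546 - 18769) = (47528 + (-92/49 + 1/182))*(-58315) = (47528 - 2385/1274)*(-58315) = (60548287/1274)*(-58315) = -3530873356405/1274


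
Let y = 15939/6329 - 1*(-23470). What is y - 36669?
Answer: -83520532/6329 ≈ -13196.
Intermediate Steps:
y = 148557569/6329 (y = 15939*(1/6329) + 23470 = 15939/6329 + 23470 = 148557569/6329 ≈ 23473.)
y - 36669 = 148557569/6329 - 36669 = -83520532/6329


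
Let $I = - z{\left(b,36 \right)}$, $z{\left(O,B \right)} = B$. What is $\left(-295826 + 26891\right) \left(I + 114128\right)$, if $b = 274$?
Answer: $-30683332020$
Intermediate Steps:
$I = -36$ ($I = \left(-1\right) 36 = -36$)
$\left(-295826 + 26891\right) \left(I + 114128\right) = \left(-295826 + 26891\right) \left(-36 + 114128\right) = \left(-268935\right) 114092 = -30683332020$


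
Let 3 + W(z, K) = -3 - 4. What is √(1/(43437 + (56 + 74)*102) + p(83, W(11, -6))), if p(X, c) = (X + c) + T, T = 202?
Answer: 2*√221000313543/56697 ≈ 16.583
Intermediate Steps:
W(z, K) = -10 (W(z, K) = -3 + (-3 - 4) = -3 - 7 = -10)
p(X, c) = 202 + X + c (p(X, c) = (X + c) + 202 = 202 + X + c)
√(1/(43437 + (56 + 74)*102) + p(83, W(11, -6))) = √(1/(43437 + (56 + 74)*102) + (202 + 83 - 10)) = √(1/(43437 + 130*102) + 275) = √(1/(43437 + 13260) + 275) = √(1/56697 + 275) = √(15591676/56697) = 2*√221000313543/56697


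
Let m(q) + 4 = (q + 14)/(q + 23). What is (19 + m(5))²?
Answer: 192721/784 ≈ 245.82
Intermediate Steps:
m(q) = -4 + (14 + q)/(23 + q) (m(q) = -4 + (q + 14)/(q + 23) = -4 + (14 + q)/(23 + q))
(19 + m(5))² = (19 + 3*(-26 - 1*5)/(23 + 5))² = (19 + 3*(-26 - 5)/28)² = (19 + 3*(1/28)*(-31))² = (19 - 93/28)² = (439/28)² = 192721/784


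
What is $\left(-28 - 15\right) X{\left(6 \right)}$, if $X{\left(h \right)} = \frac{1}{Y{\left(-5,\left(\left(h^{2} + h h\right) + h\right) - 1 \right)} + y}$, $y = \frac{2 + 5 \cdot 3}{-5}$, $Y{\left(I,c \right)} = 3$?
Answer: $\frac{215}{2} \approx 107.5$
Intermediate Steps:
$y = - \frac{17}{5}$ ($y = \left(2 + 15\right) \left(- \frac{1}{5}\right) = 17 \left(- \frac{1}{5}\right) = - \frac{17}{5} \approx -3.4$)
$X{\left(h \right)} = - \frac{5}{2}$ ($X{\left(h \right)} = \frac{1}{3 - \frac{17}{5}} = \frac{1}{- \frac{2}{5}} = - \frac{5}{2}$)
$\left(-28 - 15\right) X{\left(6 \right)} = \left(-28 - 15\right) \left(- \frac{5}{2}\right) = \left(-43\right) \left(- \frac{5}{2}\right) = \frac{215}{2}$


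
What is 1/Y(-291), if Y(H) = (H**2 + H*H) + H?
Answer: 1/169071 ≈ 5.9147e-6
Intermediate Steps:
Y(H) = H + 2*H**2 (Y(H) = (H**2 + H**2) + H = 2*H**2 + H = H + 2*H**2)
1/Y(-291) = 1/(-291*(1 + 2*(-291))) = 1/(-291*(1 - 582)) = 1/(-291*(-581)) = 1/169071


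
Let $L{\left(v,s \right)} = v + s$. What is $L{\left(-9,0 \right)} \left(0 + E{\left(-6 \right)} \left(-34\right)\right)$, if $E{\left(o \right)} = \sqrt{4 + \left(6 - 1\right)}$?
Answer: $918$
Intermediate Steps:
$L{\left(v,s \right)} = s + v$
$E{\left(o \right)} = 3$ ($E{\left(o \right)} = \sqrt{4 + \left(6 - 1\right)} = \sqrt{4 + 5} = \sqrt{9} = 3$)
$L{\left(-9,0 \right)} \left(0 + E{\left(-6 \right)} \left(-34\right)\right) = \left(0 - 9\right) \left(0 + 3 \left(-34\right)\right) = - 9 \left(0 - 102\right) = \left(-9\right) \left(-102\right) = 918$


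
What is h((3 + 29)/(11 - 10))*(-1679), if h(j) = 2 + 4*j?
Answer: -218270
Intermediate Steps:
h((3 + 29)/(11 - 10))*(-1679) = (2 + 4*((3 + 29)/(11 - 10)))*(-1679) = (2 + 4*(32/1))*(-1679) = (2 + 4*(32*1))*(-1679) = (2 + 4*32)*(-1679) = (2 + 128)*(-1679) = 130*(-1679) = -218270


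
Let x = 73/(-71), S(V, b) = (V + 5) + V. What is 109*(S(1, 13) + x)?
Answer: 46216/71 ≈ 650.93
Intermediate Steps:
S(V, b) = 5 + 2*V (S(V, b) = (5 + V) + V = 5 + 2*V)
x = -73/71 (x = 73*(-1/71) = -73/71 ≈ -1.0282)
109*(S(1, 13) + x) = 109*((5 + 2*1) - 73/71) = 109*((5 + 2) - 73/71) = 109*(7 - 73/71) = 109*(424/71) = 46216/71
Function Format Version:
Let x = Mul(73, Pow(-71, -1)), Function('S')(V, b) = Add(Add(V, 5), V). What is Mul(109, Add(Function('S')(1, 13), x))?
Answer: Rational(46216, 71) ≈ 650.93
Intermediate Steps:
Function('S')(V, b) = Add(5, Mul(2, V)) (Function('S')(V, b) = Add(Add(5, V), V) = Add(5, Mul(2, V)))
x = Rational(-73, 71) (x = Mul(73, Rational(-1, 71)) = Rational(-73, 71) ≈ -1.0282)
Mul(109, Add(Function('S')(1, 13), x)) = Mul(109, Add(Add(5, Mul(2, 1)), Rational(-73, 71))) = Mul(109, Add(Add(5, 2), Rational(-73, 71))) = Mul(109, Add(7, Rational(-73, 71))) = Mul(109, Rational(424, 71)) = Rational(46216, 71)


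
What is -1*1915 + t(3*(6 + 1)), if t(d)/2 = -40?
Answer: -1995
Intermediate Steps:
t(d) = -80 (t(d) = 2*(-40) = -80)
-1*1915 + t(3*(6 + 1)) = -1*1915 - 80 = -1915 - 80 = -1995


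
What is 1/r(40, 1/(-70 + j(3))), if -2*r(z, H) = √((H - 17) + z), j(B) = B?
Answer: -√25795/385 ≈ -0.41716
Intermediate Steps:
r(z, H) = -√(-17 + H + z)/2 (r(z, H) = -√((H - 17) + z)/2 = -√((-17 + H) + z)/2 = -√(-17 + H + z)/2)
1/r(40, 1/(-70 + j(3))) = 1/(-√(-17 + 1/(-70 + 3) + 40)/2) = 1/(-√(-17 + 1/(-67) + 40)/2) = 1/(-√(-17 - 1/67 + 40)/2) = 1/(-√25795/67) = -√25795/385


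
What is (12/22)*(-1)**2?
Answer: 6/11 ≈ 0.54545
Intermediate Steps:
(12/22)*(-1)**2 = (12*(1/22))*1 = (6/11)*1 = 6/11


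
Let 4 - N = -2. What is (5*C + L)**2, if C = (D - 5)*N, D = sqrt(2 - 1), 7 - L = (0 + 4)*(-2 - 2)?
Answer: 9409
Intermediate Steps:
L = 23 (L = 7 - (0 + 4)*(-2 - 2) = 7 - 4*(-4) = 7 - 1*(-16) = 7 + 16 = 23)
D = 1 (D = sqrt(1) = 1)
N = 6 (N = 4 - 1*(-2) = 4 + 2 = 6)
C = -24 (C = (1 - 5)*6 = -4*6 = -24)
(5*C + L)**2 = (5*(-24) + 23)**2 = (-120 + 23)**2 = (-97)**2 = 9409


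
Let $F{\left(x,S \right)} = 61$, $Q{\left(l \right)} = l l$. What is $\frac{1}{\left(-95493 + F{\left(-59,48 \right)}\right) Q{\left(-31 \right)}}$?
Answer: $- \frac{1}{91710152} \approx -1.0904 \cdot 10^{-8}$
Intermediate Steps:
$Q{\left(l \right)} = l^{2}$
$\frac{1}{\left(-95493 + F{\left(-59,48 \right)}\right) Q{\left(-31 \right)}} = \frac{1}{\left(-95493 + 61\right) \left(-31\right)^{2}} = \frac{1}{\left(-95432\right) 961} = \left(- \frac{1}{95432}\right) \frac{1}{961} = - \frac{1}{91710152}$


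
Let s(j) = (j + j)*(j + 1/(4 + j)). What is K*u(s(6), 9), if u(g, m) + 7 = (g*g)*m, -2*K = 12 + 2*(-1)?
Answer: -1205429/5 ≈ -2.4109e+5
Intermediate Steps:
K = -5 (K = -(12 + 2*(-1))/2 = -(12 - 2)/2 = -1/2*10 = -5)
s(j) = 2*j*(j + 1/(4 + j)) (s(j) = (2*j)*(j + 1/(4 + j)) = 2*j*(j + 1/(4 + j)))
u(g, m) = -7 + m*g**2 (u(g, m) = -7 + (g*g)*m = -7 + g**2*m = -7 + m*g**2)
K*u(s(6), 9) = -5*(-7 + 9*(2*6*(1 + 6**2 + 4*6)/(4 + 6))**2) = -5*(-7 + 9*(2*6*(1 + 36 + 24)/10)**2) = -5*(-7 + 9*(2*6*(1/10)*61)**2) = -5*(-7 + 9*(366/5)**2) = -5*(-7 + 9*(133956/25)) = -5*(-7 + 1205604/25) = -5*1205429/25 = -1205429/5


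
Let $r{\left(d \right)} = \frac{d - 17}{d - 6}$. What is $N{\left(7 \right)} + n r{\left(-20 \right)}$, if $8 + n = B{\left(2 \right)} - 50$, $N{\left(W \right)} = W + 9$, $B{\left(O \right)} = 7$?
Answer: $- \frac{1471}{26} \approx -56.577$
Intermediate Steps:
$N{\left(W \right)} = 9 + W$
$r{\left(d \right)} = \frac{-17 + d}{-6 + d}$
$n = -51$ ($n = -8 + \left(7 - 50\right) = -8 - 43 = -51$)
$N{\left(7 \right)} + n r{\left(-20 \right)} = \left(9 + 7\right) - 51 \frac{-17 - 20}{-6 - 20} = 16 - 51 \frac{1}{-26} \left(-37\right) = 16 - 51 \left(\left(- \frac{1}{26}\right) \left(-37\right)\right) = 16 - \frac{1887}{26} = - \frac{1471}{26}$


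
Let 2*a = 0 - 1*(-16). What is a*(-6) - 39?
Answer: -87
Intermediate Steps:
a = 8 (a = (0 - 1*(-16))/2 = (0 + 16)/2 = (½)*16 = 8)
a*(-6) - 39 = 8*(-6) - 39 = -48 - 39 = -87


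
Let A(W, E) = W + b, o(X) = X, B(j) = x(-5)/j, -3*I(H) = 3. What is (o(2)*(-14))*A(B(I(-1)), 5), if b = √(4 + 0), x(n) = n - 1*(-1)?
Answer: -168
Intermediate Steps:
I(H) = -1 (I(H) = -⅓*3 = -1)
x(n) = 1 + n (x(n) = n + 1 = 1 + n)
B(j) = -4/j (B(j) = (1 - 5)/j = -4/j)
b = 2 (b = √4 = 2)
A(W, E) = 2 + W (A(W, E) = W + 2 = 2 + W)
(o(2)*(-14))*A(B(I(-1)), 5) = (2*(-14))*(2 - 4/(-1)) = -28*(2 - 4*(-1)) = -28*(2 + 4) = -28*6 = -168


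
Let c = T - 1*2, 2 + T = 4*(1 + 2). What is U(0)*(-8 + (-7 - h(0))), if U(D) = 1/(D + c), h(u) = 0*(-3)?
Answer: -15/8 ≈ -1.8750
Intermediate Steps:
T = 10 (T = -2 + 4*(1 + 2) = -2 + 4*3 = -2 + 12 = 10)
c = 8 (c = 10 - 1*2 = 10 - 2 = 8)
h(u) = 0
U(D) = 1/(8 + D) (U(D) = 1/(D + 8) = 1/(8 + D))
U(0)*(-8 + (-7 - h(0))) = (-8 + (-7 - 1*0))/(8 + 0) = (-8 + (-7 + 0))/8 = (-8 - 7)/8 = (⅛)*(-15) = -15/8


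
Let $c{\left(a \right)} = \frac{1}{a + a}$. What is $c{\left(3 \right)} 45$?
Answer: $\frac{15}{2} \approx 7.5$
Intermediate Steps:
$c{\left(a \right)} = \frac{1}{2 a}$
$c{\left(3 \right)} 45 = \frac{1}{2 \cdot 3} \cdot 45 = \frac{1}{2} \cdot \frac{1}{3} \cdot 45 = \frac{1}{6} \cdot 45 = \frac{15}{2}$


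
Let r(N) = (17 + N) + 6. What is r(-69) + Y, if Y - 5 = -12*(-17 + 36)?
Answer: -269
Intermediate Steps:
Y = -223 (Y = 5 - 12*(-17 + 36) = 5 - 12*19 = 5 - 228 = -223)
r(N) = 23 + N
r(-69) + Y = (23 - 69) - 223 = -46 - 223 = -269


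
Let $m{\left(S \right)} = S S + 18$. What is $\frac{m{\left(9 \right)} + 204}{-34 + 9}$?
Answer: $- \frac{303}{25} \approx -12.12$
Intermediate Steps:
$m{\left(S \right)} = 18 + S^{2}$ ($m{\left(S \right)} = S^{2} + 18 = 18 + S^{2}$)
$\frac{m{\left(9 \right)} + 204}{-34 + 9} = \frac{\left(18 + 9^{2}\right) + 204}{-34 + 9} = \frac{\left(18 + 81\right) + 204}{-25} = \left(99 + 204\right) \left(- \frac{1}{25}\right) = 303 \left(- \frac{1}{25}\right) = - \frac{303}{25}$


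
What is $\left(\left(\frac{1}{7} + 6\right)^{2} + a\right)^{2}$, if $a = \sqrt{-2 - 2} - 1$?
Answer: $\frac{3230396}{2401} + \frac{7200 i}{49} \approx 1345.4 + 146.94 i$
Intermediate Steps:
$a = -1 + 2 i$ ($a = \sqrt{-4} - 1 = 2 i - 1 = -1 + 2 i \approx -1.0 + 2.0 i$)
$\left(\left(\frac{1}{7} + 6\right)^{2} + a\right)^{2} = \left(\left(\frac{1}{7} + 6\right)^{2} - \left(1 - 2 i\right)\right)^{2} = \left(\left(\frac{43}{7}\right)^{2} - \left(1 - 2 i\right)\right)^{2} = \left(\frac{1849}{49} - \left(1 - 2 i\right)\right)^{2} = \left(\frac{1800}{49} + 2 i\right)^{2}$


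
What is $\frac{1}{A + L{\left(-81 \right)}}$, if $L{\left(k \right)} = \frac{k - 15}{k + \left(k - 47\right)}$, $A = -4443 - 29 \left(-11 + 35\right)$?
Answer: $- \frac{209}{1073955} \approx -0.00019461$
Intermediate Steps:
$A = -5139$ ($A = -4443 - 696 = -5139$)
$L{\left(k \right)} = \frac{-15 + k}{-47 + 2 k}$ ($L{\left(k \right)} = \frac{-15 + k}{k + \left(k - 47\right)} = \frac{-15 + k}{k + \left(-47 + k\right)} = \frac{-15 + k}{-47 + 2 k}$)
$\frac{1}{A + L{\left(-81 \right)}} = \frac{1}{-5139 + \frac{-15 - 81}{-47 + 2 \left(-81\right)}} = \frac{1}{-5139 + \frac{1}{-47 - 162} \left(-96\right)} = \frac{1}{-5139 + \frac{1}{-209} \left(-96\right)} = \frac{1}{-5139 - - \frac{96}{209}} = \frac{1}{-5139 + \frac{96}{209}} = \frac{1}{- \frac{1073955}{209}} = - \frac{209}{1073955}$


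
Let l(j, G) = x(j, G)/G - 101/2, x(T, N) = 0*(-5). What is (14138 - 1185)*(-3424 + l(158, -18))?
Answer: -90010397/2 ≈ -4.5005e+7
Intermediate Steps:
x(T, N) = 0
l(j, G) = -101/2 (l(j, G) = 0/G - 101/2 = 0 - 101*1/2 = 0 - 101/2 = -101/2)
(14138 - 1185)*(-3424 + l(158, -18)) = (14138 - 1185)*(-3424 - 101/2) = 12953*(-6949/2) = -90010397/2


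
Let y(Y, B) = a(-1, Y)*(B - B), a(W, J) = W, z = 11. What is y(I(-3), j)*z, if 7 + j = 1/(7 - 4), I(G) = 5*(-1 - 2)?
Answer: 0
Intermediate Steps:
I(G) = -15 (I(G) = 5*(-3) = -15)
j = -20/3 (j = -7 + 1/(7 - 4) = -7 + 1/3 = -7 + 1*(⅓) = -7 + ⅓ = -20/3 ≈ -6.6667)
y(Y, B) = 0 (y(Y, B) = -(B - B) = -1*0 = 0)
y(I(-3), j)*z = 0*11 = 0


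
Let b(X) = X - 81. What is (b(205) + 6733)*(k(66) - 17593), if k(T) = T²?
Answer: -90766109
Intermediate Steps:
b(X) = -81 + X
(b(205) + 6733)*(k(66) - 17593) = ((-81 + 205) + 6733)*(66² - 17593) = (124 + 6733)*(4356 - 17593) = 6857*(-13237) = -90766109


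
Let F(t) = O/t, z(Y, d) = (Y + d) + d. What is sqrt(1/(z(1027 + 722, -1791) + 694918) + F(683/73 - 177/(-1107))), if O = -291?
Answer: I*sqrt(965209102550038243180790)/177661250390 ≈ 5.5299*I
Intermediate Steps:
z(Y, d) = Y + 2*d
F(t) = -291/t
sqrt(1/(z(1027 + 722, -1791) + 694918) + F(683/73 - 177/(-1107))) = sqrt(1/(((1027 + 722) + 2*(-1791)) + 694918) - 291/(683/73 - 177/(-1107))) = sqrt(1/((1749 - 3582) + 694918) - 291/(683*(1/73) - 177*(-1/1107))) = sqrt(1/(-1833 + 694918) - 291/(683/73 + 59/369)) = sqrt(1/693085 - 291/256334/26937) = sqrt(1/693085 - 291*26937/256334) = sqrt(1/693085 - 7838667/256334) = sqrt(-5432862261361/177661250390) = I*sqrt(965209102550038243180790)/177661250390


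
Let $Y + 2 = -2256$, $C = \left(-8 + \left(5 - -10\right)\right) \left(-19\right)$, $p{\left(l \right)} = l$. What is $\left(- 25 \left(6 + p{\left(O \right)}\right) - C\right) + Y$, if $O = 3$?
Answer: $-2350$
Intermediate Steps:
$C = -133$ ($C = \left(-8 + \left(5 + 10\right)\right) \left(-19\right) = \left(-8 + 15\right) \left(-19\right) = 7 \left(-19\right) = -133$)
$Y = -2258$ ($Y = -2 - 2256 = -2258$)
$\left(- 25 \left(6 + p{\left(O \right)}\right) - C\right) + Y = \left(- 25 \left(6 + 3\right) - -133\right) - 2258 = \left(\left(-25\right) 9 + 133\right) - 2258 = \left(-225 + 133\right) - 2258 = -92 - 2258 = -2350$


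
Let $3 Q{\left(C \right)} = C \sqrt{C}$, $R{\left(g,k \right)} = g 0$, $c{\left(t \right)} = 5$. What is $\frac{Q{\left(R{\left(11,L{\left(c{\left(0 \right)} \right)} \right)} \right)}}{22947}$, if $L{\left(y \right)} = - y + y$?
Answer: $0$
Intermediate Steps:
$L{\left(y \right)} = 0$
$R{\left(g,k \right)} = 0$
$Q{\left(C \right)} = \frac{C^{\frac{3}{2}}}{3}$ ($Q{\left(C \right)} = \frac{C \sqrt{C}}{3} = \frac{C^{\frac{3}{2}}}{3}$)
$\frac{Q{\left(R{\left(11,L{\left(c{\left(0 \right)} \right)} \right)} \right)}}{22947} = \frac{\frac{1}{3} \cdot 0^{\frac{3}{2}}}{22947} = \frac{1}{3} \cdot 0 \cdot \frac{1}{22947} = 0 \cdot \frac{1}{22947} = 0$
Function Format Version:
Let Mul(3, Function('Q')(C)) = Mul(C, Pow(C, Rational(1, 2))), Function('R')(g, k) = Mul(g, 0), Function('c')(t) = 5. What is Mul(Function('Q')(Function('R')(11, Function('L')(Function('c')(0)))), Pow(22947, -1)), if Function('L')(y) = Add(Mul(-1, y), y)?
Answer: 0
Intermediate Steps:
Function('L')(y) = 0
Function('R')(g, k) = 0
Function('Q')(C) = Mul(Rational(1, 3), Pow(C, Rational(3, 2))) (Function('Q')(C) = Mul(Rational(1, 3), Mul(C, Pow(C, Rational(1, 2)))) = Mul(Rational(1, 3), Pow(C, Rational(3, 2))))
Mul(Function('Q')(Function('R')(11, Function('L')(Function('c')(0)))), Pow(22947, -1)) = Mul(Mul(Rational(1, 3), Pow(0, Rational(3, 2))), Pow(22947, -1)) = Mul(Mul(Rational(1, 3), 0), Rational(1, 22947)) = Mul(0, Rational(1, 22947)) = 0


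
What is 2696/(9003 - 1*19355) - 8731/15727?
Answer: -16597913/20350738 ≈ -0.81559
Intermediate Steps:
2696/(9003 - 1*19355) - 8731/15727 = 2696/(9003 - 19355) - 8731*1/15727 = 2696/(-10352) - 8731/15727 = 2696*(-1/10352) - 8731/15727 = -337/1294 - 8731/15727 = -16597913/20350738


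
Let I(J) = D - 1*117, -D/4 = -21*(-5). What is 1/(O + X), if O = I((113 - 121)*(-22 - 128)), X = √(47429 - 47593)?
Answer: -537/288533 - 2*I*√41/288533 ≈ -0.0018611 - 4.4384e-5*I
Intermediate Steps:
D = -420 (D = -(-84)*(-5) = -4*105 = -420)
X = 2*I*√41 (X = √(-164) = 2*I*√41 ≈ 12.806*I)
I(J) = -537 (I(J) = -420 - 1*117 = -420 - 117 = -537)
O = -537
1/(O + X) = 1/(-537 + 2*I*√41)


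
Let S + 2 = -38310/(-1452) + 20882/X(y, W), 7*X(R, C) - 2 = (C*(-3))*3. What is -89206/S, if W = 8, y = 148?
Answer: 107939260/2497217 ≈ 43.224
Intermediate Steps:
X(R, C) = 2/7 - 9*C/7 (X(R, C) = 2/7 + ((C*(-3))*3)/7 = 2/7 + (-3*C*3)/7 = 2/7 + (-9*C)/7 = 2/7 - 9*C/7)
S = -2497217/1210 (S = -2 + (-38310/(-1452) + 20882/(2/7 - 9/7*8)) = -2 + (-38310*(-1/1452) + 20882/(2/7 - 72/7)) = -2 + (6385/242 + 20882/(-10)) = -2 + (6385/242 + 20882*(-⅒)) = -2 + (6385/242 - 10441/5) = -2 - 2494797/1210 = -2497217/1210 ≈ -2063.8)
-89206/S = -89206/(-2497217/1210) = -89206*(-1210/2497217) = 107939260/2497217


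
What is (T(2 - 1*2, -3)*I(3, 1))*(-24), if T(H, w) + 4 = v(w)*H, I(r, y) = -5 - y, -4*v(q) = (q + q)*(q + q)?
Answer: -576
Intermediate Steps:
v(q) = -q² (v(q) = -(q + q)*(q + q)/4 = -2*q*2*q/4 = -q²)
T(H, w) = -4 - H*w² (T(H, w) = -4 + (-w²)*H = -4 - H*w²)
(T(2 - 1*2, -3)*I(3, 1))*(-24) = ((-4 - 1*(2 - 1*2)*(-3)²)*(-5 - 1*1))*(-24) = ((-4 - 1*(2 - 2)*9)*(-5 - 1))*(-24) = ((-4 - 1*0*9)*(-6))*(-24) = ((-4 + 0)*(-6))*(-24) = -4*(-6)*(-24) = 24*(-24) = -576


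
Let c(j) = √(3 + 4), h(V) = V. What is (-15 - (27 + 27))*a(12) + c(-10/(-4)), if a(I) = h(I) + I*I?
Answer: -10764 + √7 ≈ -10761.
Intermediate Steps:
c(j) = √7
a(I) = I + I² (a(I) = I + I*I = I + I²)
(-15 - (27 + 27))*a(12) + c(-10/(-4)) = (-15 - (27 + 27))*(12*(1 + 12)) + √7 = (-15 - 1*54)*(12*13) + √7 = (-15 - 54)*156 + √7 = -69*156 + √7 = -10764 + √7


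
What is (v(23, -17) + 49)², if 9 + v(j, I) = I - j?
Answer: 0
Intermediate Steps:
v(j, I) = -9 + I - j (v(j, I) = -9 + (I - j) = -9 + I - j)
(v(23, -17) + 49)² = ((-9 - 17 - 1*23) + 49)² = ((-9 - 17 - 23) + 49)² = (-49 + 49)² = 0² = 0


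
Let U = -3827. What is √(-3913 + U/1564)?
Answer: I*√2394389769/782 ≈ 62.574*I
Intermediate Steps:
√(-3913 + U/1564) = √(-3913 - 3827/1564) = √(-6123759/1564) = I*√2394389769/782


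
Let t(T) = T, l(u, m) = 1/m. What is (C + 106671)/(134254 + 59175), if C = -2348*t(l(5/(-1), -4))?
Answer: 107258/193429 ≈ 0.55451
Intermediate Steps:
C = 587 (C = -2348/(-4) = -2348*(-¼) = 587)
(C + 106671)/(134254 + 59175) = (587 + 106671)/(134254 + 59175) = 107258/193429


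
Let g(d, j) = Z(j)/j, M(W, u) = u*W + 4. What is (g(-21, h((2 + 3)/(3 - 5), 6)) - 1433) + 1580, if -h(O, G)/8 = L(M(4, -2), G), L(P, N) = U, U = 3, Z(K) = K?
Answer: 148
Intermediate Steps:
M(W, u) = 4 + W*u (M(W, u) = W*u + 4 = 4 + W*u)
L(P, N) = 3
h(O, G) = -24 (h(O, G) = -8*3 = -24)
g(d, j) = 1 (g(d, j) = j/j = 1)
(g(-21, h((2 + 3)/(3 - 5), 6)) - 1433) + 1580 = (1 - 1433) + 1580 = -1432 + 1580 = 148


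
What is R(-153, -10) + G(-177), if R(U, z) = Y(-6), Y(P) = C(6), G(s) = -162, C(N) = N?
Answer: -156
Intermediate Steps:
Y(P) = 6
R(U, z) = 6
R(-153, -10) + G(-177) = 6 - 162 = -156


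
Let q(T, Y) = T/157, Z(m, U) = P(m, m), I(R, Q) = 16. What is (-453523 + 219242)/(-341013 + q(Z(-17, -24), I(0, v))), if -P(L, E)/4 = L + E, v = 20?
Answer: 36782117/53538905 ≈ 0.68702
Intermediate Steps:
P(L, E) = -4*E - 4*L (P(L, E) = -4*(L + E) = -4*(E + L) = -4*E - 4*L)
Z(m, U) = -8*m (Z(m, U) = -4*m - 4*m = -8*m)
q(T, Y) = T/157 (q(T, Y) = T*(1/157) = T/157)
(-453523 + 219242)/(-341013 + q(Z(-17, -24), I(0, v))) = (-453523 + 219242)/(-341013 + (-8*(-17))/157) = -234281/(-341013 + (1/157)*136) = -234281/(-341013 + 136/157) = -234281/(-53538905/157) = -234281*(-157/53538905) = 36782117/53538905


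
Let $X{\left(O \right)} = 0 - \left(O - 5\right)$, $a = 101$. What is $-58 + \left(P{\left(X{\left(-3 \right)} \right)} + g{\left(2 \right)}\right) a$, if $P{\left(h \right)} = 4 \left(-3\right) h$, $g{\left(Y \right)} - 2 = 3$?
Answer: $-9249$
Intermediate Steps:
$g{\left(Y \right)} = 5$ ($g{\left(Y \right)} = 2 + 3 = 5$)
$X{\left(O \right)} = 5 - O$ ($X{\left(O \right)} = 0 - \left(-5 + O\right) = 5 - O$)
$P{\left(h \right)} = - 12 h$
$-58 + \left(P{\left(X{\left(-3 \right)} \right)} + g{\left(2 \right)}\right) a = -58 + \left(- 12 \left(5 - -3\right) + 5\right) 101 = -58 + \left(- 12 \left(5 + 3\right) + 5\right) 101 = -58 + \left(\left(-12\right) 8 + 5\right) 101 = -58 + \left(-96 + 5\right) 101 = -58 - 9191 = -9249$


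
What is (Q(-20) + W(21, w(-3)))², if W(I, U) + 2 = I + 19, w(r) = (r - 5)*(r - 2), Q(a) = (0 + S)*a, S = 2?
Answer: 4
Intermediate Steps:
Q(a) = 2*a (Q(a) = (0 + 2)*a = 2*a)
w(r) = (-5 + r)*(-2 + r)
W(I, U) = 17 + I (W(I, U) = -2 + (I + 19) = -2 + (19 + I) = 17 + I)
(Q(-20) + W(21, w(-3)))² = (2*(-20) + (17 + 21))² = (-40 + 38)² = (-2)² = 4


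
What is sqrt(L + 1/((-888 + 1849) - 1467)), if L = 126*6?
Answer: sqrt(193562710)/506 ≈ 27.495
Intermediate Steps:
L = 756
sqrt(L + 1/((-888 + 1849) - 1467)) = sqrt(756 + 1/((-888 + 1849) - 1467)) = sqrt(756 + 1/(961 - 1467)) = sqrt(756 + 1/(-506)) = sqrt(756 - 1/506) = sqrt(382535/506) = sqrt(193562710)/506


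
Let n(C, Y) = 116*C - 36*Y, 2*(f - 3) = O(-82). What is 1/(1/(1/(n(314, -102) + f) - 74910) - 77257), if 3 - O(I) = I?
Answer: -6013999528/464623561614979 ≈ -1.2944e-5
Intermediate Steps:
O(I) = 3 - I
f = 91/2 (f = 3 + (3 - 1*(-82))/2 = 3 + (3 + 82)/2 = 3 + (½)*85 = 3 + 85/2 = 91/2 ≈ 45.500)
n(C, Y) = -36*Y + 116*C
1/(1/(1/(n(314, -102) + f) - 74910) - 77257) = 1/(1/(1/((-36*(-102) + 116*314) + 91/2) - 74910) - 77257) = 1/(1/(1/((3672 + 36424) + 91/2) - 74910) - 77257) = 1/(1/(1/(40096 + 91/2) - 74910) - 77257) = 1/(1/(1/(80283/2) - 74910) - 77257) = 1/(1/(2/80283 - 74910) - 77257) = 1/(1/(-6013999528/80283) - 77257) = 1/(-80283/6013999528 - 77257) = 1/(-464623561614979/6013999528) = -6013999528/464623561614979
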